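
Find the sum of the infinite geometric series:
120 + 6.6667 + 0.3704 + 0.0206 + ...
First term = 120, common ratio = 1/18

For |r| < 1, S = a / (1 - r)
S = 120 / (1 - (1/18))
S = 120 / (17/18)
S = 2160/17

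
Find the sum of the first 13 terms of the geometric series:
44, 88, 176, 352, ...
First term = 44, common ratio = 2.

Sₙ = a(1 - rⁿ) / (1 - r)
S_13 = 44(1 - 2^13) / (1 - 2)
S_13 = 44(1 - 8192) / (-1)
S_13 = 360404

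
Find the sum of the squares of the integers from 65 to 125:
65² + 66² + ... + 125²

Use ∑_{k=1}^{n} k² = n(n+1)(2n+1)/6, then subtract the first 64 terms.
∑_{k=1}^{125} k² = 125×126×251/6 = 658875
∑_{k=1}^{64} k² = 64×65×129/6 = 89440
∑_{k=65}^{125} k² = 658875 - 89440 = 569435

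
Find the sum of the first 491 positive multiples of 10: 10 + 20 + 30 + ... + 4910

Factor out 10: = 10(1 + 2 + ... + 491) = 10 × n(n+1)/2
= 10 × 491×492/2
= 10 × 120786
= 1207860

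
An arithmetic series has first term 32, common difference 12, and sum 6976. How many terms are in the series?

Using S = n/2 × [2a + (n-1)d]
6976 = n/2 × [2(32) + (n-1)(12)]
6976 = n/2 × [64 + 12n - 12]
13952 = n × [52 + 12n]
12n² + (52)n - 13952 = 0
Discriminant: Δ = (52)² - 4(12)(-13952) = 2704 + 669696 = 672400
√Δ = 820
n = [-(52) + √Δ] / (2·12) = (-52 + 820) / 24 = 768 / 24 = 32
(The negative root is discarded since n must be a positive integer.)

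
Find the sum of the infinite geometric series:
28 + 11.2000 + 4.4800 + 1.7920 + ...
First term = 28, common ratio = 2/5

For |r| < 1, S = a / (1 - r)
S = 28 / (1 - (2/5))
S = 28 / (3/5)
S = 140/3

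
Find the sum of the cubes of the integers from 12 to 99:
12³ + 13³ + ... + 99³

Use ∑_{k=1}^{n} k³ = [n(n+1)/2]², then subtract the first 11 terms.
∑_{k=1}^{99} k³ = [99×100/2]² = 4950² = 24502500
∑_{k=1}^{11} k³ = [11×12/2]² = 66² = 4356
∑_{k=12}^{99} k³ = 24502500 - 4356 = 24498144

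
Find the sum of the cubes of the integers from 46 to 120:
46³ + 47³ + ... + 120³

Use ∑_{k=1}^{n} k³ = [n(n+1)/2]², then subtract the first 45 terms.
∑_{k=1}^{120} k³ = [120×121/2]² = 7260² = 52707600
∑_{k=1}^{45} k³ = [45×46/2]² = 1035² = 1071225
∑_{k=46}^{120} k³ = 52707600 - 1071225 = 51636375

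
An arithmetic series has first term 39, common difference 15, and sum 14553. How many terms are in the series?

Using S = n/2 × [2a + (n-1)d]
14553 = n/2 × [2(39) + (n-1)(15)]
14553 = n/2 × [78 + 15n - 15]
29106 = n × [63 + 15n]
15n² + (63)n - 29106 = 0
Discriminant: Δ = (63)² - 4(15)(-29106) = 3969 + 1746360 = 1750329
√Δ = 1323
n = [-(63) + √Δ] / (2·15) = (-63 + 1323) / 30 = 1260 / 30 = 42
(The negative root is discarded since n must be a positive integer.)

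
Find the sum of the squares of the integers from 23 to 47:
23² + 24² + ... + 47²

Use ∑_{k=1}^{n} k² = n(n+1)(2n+1)/6, then subtract the first 22 terms.
∑_{k=1}^{47} k² = 47×48×95/6 = 35720
∑_{k=1}^{22} k² = 22×23×45/6 = 3795
∑_{k=23}^{47} k² = 35720 - 3795 = 31925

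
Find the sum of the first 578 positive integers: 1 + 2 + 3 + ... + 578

Formula: ∑k = n(n+1)/2
= 578×579/2
= 334662/2
= 167331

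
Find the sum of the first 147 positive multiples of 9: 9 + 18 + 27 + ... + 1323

Factor out 9: = 9(1 + 2 + ... + 147) = 9 × n(n+1)/2
= 9 × 147×148/2
= 9 × 10878
= 97902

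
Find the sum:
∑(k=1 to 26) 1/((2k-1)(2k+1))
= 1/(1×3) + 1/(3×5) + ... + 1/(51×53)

Partial fractions: 1/((2k-1)(2k+1)) = (1/2)[1/(2k-1) - 1/(2k+1)]
The series telescopes:
= (1/2)[1/1 - 1/53]
= 26/53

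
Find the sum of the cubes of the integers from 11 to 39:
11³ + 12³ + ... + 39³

Use ∑_{k=1}^{n} k³ = [n(n+1)/2]², then subtract the first 10 terms.
∑_{k=1}^{39} k³ = [39×40/2]² = 780² = 608400
∑_{k=1}^{10} k³ = [10×11/2]² = 55² = 3025
∑_{k=11}^{39} k³ = 608400 - 3025 = 605375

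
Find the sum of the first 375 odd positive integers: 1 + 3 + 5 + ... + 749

Sum of first n odd numbers = n²
= 375²
= 140625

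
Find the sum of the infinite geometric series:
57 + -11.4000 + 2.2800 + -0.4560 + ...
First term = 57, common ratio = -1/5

For |r| < 1, S = a / (1 - r)
S = 57 / (1 - (-1/5))
S = 57 / (6/5)
S = 95/2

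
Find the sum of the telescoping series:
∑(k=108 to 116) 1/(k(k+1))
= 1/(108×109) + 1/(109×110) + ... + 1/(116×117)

Partial fractions: 1/(k(k+1)) = 1/k - 1/(k+1)
The series telescopes:
= (1/108 - 1/109) + (1/109 - 1/110) + ... + (1/116 - 1/117)
= 1/108 - 1/117
= 1/1404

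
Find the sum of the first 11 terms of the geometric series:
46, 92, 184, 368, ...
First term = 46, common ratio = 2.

Sₙ = a(1 - rⁿ) / (1 - r)
S_11 = 46(1 - 2^11) / (1 - 2)
S_11 = 46(1 - 2048) / (-1)
S_11 = 94162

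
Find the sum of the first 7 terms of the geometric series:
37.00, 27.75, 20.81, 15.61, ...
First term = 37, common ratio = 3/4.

Sₙ = a(1 - rⁿ) / (1 - r)
S_7 = 37(1 - (3/4)^7) / (1 - (3/4))
S_7 = 37(1 - (2187/16384)) / (1/4)
S_7 = 525289/4096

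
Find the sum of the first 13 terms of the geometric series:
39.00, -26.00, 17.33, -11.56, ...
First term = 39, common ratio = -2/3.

Sₙ = a(1 - rⁿ) / (1 - r)
S_13 = 39(1 - (-2/3)^13) / (1 - (-2/3))
S_13 = 39(1 - (-8192/1594323)) / (5/3)
S_13 = 4166539/177147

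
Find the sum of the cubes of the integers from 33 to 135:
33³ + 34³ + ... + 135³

Use ∑_{k=1}^{n} k³ = [n(n+1)/2]², then subtract the first 32 terms.
∑_{k=1}^{135} k³ = [135×136/2]² = 9180² = 84272400
∑_{k=1}^{32} k³ = [32×33/2]² = 528² = 278784
∑_{k=33}^{135} k³ = 84272400 - 278784 = 83993616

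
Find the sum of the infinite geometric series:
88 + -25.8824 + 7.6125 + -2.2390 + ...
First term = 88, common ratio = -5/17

For |r| < 1, S = a / (1 - r)
S = 88 / (1 - (-5/17))
S = 88 / (22/17)
S = 68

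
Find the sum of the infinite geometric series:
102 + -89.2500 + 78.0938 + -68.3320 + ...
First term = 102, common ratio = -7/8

For |r| < 1, S = a / (1 - r)
S = 102 / (1 - (-7/8))
S = 102 / (15/8)
S = 272/5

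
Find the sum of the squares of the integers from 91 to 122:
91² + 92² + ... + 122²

Use ∑_{k=1}^{n} k² = n(n+1)(2n+1)/6, then subtract the first 90 terms.
∑_{k=1}^{122} k² = 122×123×245/6 = 612745
∑_{k=1}^{90} k² = 90×91×181/6 = 247065
∑_{k=91}^{122} k² = 612745 - 247065 = 365680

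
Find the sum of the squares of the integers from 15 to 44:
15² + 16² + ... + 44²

Use ∑_{k=1}^{n} k² = n(n+1)(2n+1)/6, then subtract the first 14 terms.
∑_{k=1}^{44} k² = 44×45×89/6 = 29370
∑_{k=1}^{14} k² = 14×15×29/6 = 1015
∑_{k=15}^{44} k² = 29370 - 1015 = 28355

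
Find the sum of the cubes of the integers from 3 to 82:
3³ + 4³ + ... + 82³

Use ∑_{k=1}^{n} k³ = [n(n+1)/2]², then subtract the first 2 terms.
∑_{k=1}^{82} k³ = [82×83/2]² = 3403² = 11580409
∑_{k=1}^{2} k³ = [2×3/2]² = 3² = 9
∑_{k=3}^{82} k³ = 11580409 - 9 = 11580400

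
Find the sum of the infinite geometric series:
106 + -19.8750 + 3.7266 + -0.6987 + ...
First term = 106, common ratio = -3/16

For |r| < 1, S = a / (1 - r)
S = 106 / (1 - (-3/16))
S = 106 / (19/16)
S = 1696/19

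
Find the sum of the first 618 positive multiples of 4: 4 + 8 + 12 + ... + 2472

Factor out 4: = 4(1 + 2 + ... + 618) = 4 × n(n+1)/2
= 4 × 618×619/2
= 4 × 191271
= 765084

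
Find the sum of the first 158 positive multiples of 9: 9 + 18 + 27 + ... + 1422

Factor out 9: = 9(1 + 2 + ... + 158) = 9 × n(n+1)/2
= 9 × 158×159/2
= 9 × 12561
= 113049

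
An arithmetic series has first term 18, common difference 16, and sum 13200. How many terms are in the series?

Using S = n/2 × [2a + (n-1)d]
13200 = n/2 × [2(18) + (n-1)(16)]
13200 = n/2 × [36 + 16n - 16]
26400 = n × [20 + 16n]
16n² + (20)n - 26400 = 0
Discriminant: Δ = (20)² - 4(16)(-26400) = 400 + 1689600 = 1690000
√Δ = 1300
n = [-(20) + √Δ] / (2·16) = (-20 + 1300) / 32 = 1280 / 32 = 40
(The negative root is discarded since n must be a positive integer.)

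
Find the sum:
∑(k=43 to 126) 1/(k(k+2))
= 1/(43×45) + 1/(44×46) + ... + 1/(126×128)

Partial fractions: 1/(k(k+2)) = (1/2)[1/k - 1/(k+2)]
Telescoping leaves the first two and last two terms:
= (1/2)[1/43 + 1/44 - 1/127 - 1/128]
= 232953/15378176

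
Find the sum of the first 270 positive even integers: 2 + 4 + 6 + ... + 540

Sum of first n even numbers = n(n+1)
= 270×271
= 73170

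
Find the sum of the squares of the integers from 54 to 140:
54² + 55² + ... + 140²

Use ∑_{k=1}^{n} k² = n(n+1)(2n+1)/6, then subtract the first 53 terms.
∑_{k=1}^{140} k² = 140×141×281/6 = 924490
∑_{k=1}^{53} k² = 53×54×107/6 = 51039
∑_{k=54}^{140} k² = 924490 - 51039 = 873451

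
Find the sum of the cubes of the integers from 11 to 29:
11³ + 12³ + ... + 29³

Use ∑_{k=1}^{n} k³ = [n(n+1)/2]², then subtract the first 10 terms.
∑_{k=1}^{29} k³ = [29×30/2]² = 435² = 189225
∑_{k=1}^{10} k³ = [10×11/2]² = 55² = 3025
∑_{k=11}^{29} k³ = 189225 - 3025 = 186200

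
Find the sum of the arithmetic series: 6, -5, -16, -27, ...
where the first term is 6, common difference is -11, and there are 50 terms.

Sₙ = n/2 × (first + last)
Last term = a + (n-1)d = 6 + (50-1)×(-11) = -533
S_50 = 50/2 × (6 + (-533))
S_50 = 50/2 × (-527) = -13175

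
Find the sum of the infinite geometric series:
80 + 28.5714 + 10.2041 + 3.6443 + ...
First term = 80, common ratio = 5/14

For |r| < 1, S = a / (1 - r)
S = 80 / (1 - (5/14))
S = 80 / (9/14)
S = 1120/9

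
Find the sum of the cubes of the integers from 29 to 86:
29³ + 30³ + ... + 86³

Use ∑_{k=1}^{n} k³ = [n(n+1)/2]², then subtract the first 28 terms.
∑_{k=1}^{86} k³ = [86×87/2]² = 3741² = 13995081
∑_{k=1}^{28} k³ = [28×29/2]² = 406² = 164836
∑_{k=29}^{86} k³ = 13995081 - 164836 = 13830245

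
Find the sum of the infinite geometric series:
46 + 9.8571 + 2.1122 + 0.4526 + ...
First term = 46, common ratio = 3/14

For |r| < 1, S = a / (1 - r)
S = 46 / (1 - (3/14))
S = 46 / (11/14)
S = 644/11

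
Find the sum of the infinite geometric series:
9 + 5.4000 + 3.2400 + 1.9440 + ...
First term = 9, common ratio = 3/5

For |r| < 1, S = a / (1 - r)
S = 9 / (1 - (3/5))
S = 9 / (2/5)
S = 45/2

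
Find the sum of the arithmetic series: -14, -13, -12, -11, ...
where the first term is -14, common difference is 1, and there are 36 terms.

Sₙ = n/2 × (first + last)
Last term = a + (n-1)d = -14 + (36-1)×1 = 21
S_36 = 36/2 × (-14 + 21)
S_36 = 36/2 × 7 = 126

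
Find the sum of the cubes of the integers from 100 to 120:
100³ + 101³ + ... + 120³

Use ∑_{k=1}^{n} k³ = [n(n+1)/2]², then subtract the first 99 terms.
∑_{k=1}^{120} k³ = [120×121/2]² = 7260² = 52707600
∑_{k=1}^{99} k³ = [99×100/2]² = 4950² = 24502500
∑_{k=100}^{120} k³ = 52707600 - 24502500 = 28205100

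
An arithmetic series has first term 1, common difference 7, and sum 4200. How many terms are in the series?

Using S = n/2 × [2a + (n-1)d]
4200 = n/2 × [2(1) + (n-1)(7)]
4200 = n/2 × [2 + 7n - 7]
8400 = n × [-5 + 7n]
7n² + (-5)n - 8400 = 0
Discriminant: Δ = (-5)² - 4(7)(-8400) = 25 + 235200 = 235225
√Δ = 485
n = [-(-5) + √Δ] / (2·7) = (5 + 485) / 14 = 490 / 14 = 35
(The negative root is discarded since n must be a positive integer.)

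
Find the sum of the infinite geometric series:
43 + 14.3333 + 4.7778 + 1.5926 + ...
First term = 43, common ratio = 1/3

For |r| < 1, S = a / (1 - r)
S = 43 / (1 - (1/3))
S = 43 / (2/3)
S = 129/2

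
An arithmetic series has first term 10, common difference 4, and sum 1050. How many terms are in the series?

Using S = n/2 × [2a + (n-1)d]
1050 = n/2 × [2(10) + (n-1)(4)]
1050 = n/2 × [20 + 4n - 4]
2100 = n × [16 + 4n]
4n² + (16)n - 2100 = 0
Discriminant: Δ = (16)² - 4(4)(-2100) = 256 + 33600 = 33856
√Δ = 184
n = [-(16) + √Δ] / (2·4) = (-16 + 184) / 8 = 168 / 8 = 21
(The negative root is discarded since n must be a positive integer.)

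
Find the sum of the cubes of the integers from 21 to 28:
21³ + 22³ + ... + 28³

Use ∑_{k=1}^{n} k³ = [n(n+1)/2]², then subtract the first 20 terms.
∑_{k=1}^{28} k³ = [28×29/2]² = 406² = 164836
∑_{k=1}^{20} k³ = [20×21/2]² = 210² = 44100
∑_{k=21}^{28} k³ = 164836 - 44100 = 120736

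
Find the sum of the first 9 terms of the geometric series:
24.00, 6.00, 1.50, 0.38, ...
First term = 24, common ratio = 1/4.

Sₙ = a(1 - rⁿ) / (1 - r)
S_9 = 24(1 - (1/4)^9) / (1 - (1/4))
S_9 = 24(1 - (1/262144)) / (3/4)
S_9 = 262143/8192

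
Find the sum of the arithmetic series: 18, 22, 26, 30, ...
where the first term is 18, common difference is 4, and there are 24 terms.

Sₙ = n/2 × (first + last)
Last term = a + (n-1)d = 18 + (24-1)×4 = 110
S_24 = 24/2 × (18 + 110)
S_24 = 24/2 × 128 = 1536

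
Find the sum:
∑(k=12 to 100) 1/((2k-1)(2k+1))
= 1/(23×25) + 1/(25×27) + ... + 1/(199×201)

Partial fractions: 1/((2k-1)(2k+1)) = (1/2)[1/(2k-1) - 1/(2k+1)]
The series telescopes:
= (1/2)[1/23 - 1/201]
= 89/4623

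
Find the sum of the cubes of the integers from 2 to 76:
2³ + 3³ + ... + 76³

Use ∑_{k=1}^{n} k³ = [n(n+1)/2]², then subtract the first 1 terms.
∑_{k=1}^{76} k³ = [76×77/2]² = 2926² = 8561476
∑_{k=1}^{1} k³ = [1×2/2]² = 1² = 1
∑_{k=2}^{76} k³ = 8561476 - 1 = 8561475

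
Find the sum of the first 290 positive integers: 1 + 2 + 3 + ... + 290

Formula: ∑k = n(n+1)/2
= 290×291/2
= 84390/2
= 42195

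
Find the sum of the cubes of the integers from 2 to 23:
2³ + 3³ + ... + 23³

Use ∑_{k=1}^{n} k³ = [n(n+1)/2]², then subtract the first 1 terms.
∑_{k=1}^{23} k³ = [23×24/2]² = 276² = 76176
∑_{k=1}^{1} k³ = [1×2/2]² = 1² = 1
∑_{k=2}^{23} k³ = 76176 - 1 = 76175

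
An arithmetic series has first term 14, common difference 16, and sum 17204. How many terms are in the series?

Using S = n/2 × [2a + (n-1)d]
17204 = n/2 × [2(14) + (n-1)(16)]
17204 = n/2 × [28 + 16n - 16]
34408 = n × [12 + 16n]
16n² + (12)n - 34408 = 0
Discriminant: Δ = (12)² - 4(16)(-34408) = 144 + 2202112 = 2202256
√Δ = 1484
n = [-(12) + √Δ] / (2·16) = (-12 + 1484) / 32 = 1472 / 32 = 46
(The negative root is discarded since n must be a positive integer.)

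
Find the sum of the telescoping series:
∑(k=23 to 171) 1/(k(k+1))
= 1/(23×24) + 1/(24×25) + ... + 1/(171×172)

Partial fractions: 1/(k(k+1)) = 1/k - 1/(k+1)
The series telescopes:
= (1/23 - 1/24) + (1/24 - 1/25) + ... + (1/171 - 1/172)
= 1/23 - 1/172
= 149/3956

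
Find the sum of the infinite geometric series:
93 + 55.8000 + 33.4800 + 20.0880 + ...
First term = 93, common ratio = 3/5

For |r| < 1, S = a / (1 - r)
S = 93 / (1 - (3/5))
S = 93 / (2/5)
S = 465/2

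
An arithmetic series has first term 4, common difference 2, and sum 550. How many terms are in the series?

Using S = n/2 × [2a + (n-1)d]
550 = n/2 × [2(4) + (n-1)(2)]
550 = n/2 × [8 + 2n - 2]
1100 = n × [6 + 2n]
2n² + (6)n - 1100 = 0
Discriminant: Δ = (6)² - 4(2)(-1100) = 36 + 8800 = 8836
√Δ = 94
n = [-(6) + √Δ] / (2·2) = (-6 + 94) / 4 = 88 / 4 = 22
(The negative root is discarded since n must be a positive integer.)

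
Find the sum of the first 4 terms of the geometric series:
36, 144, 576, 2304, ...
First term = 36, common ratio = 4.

Sₙ = a(1 - rⁿ) / (1 - r)
S_4 = 36(1 - 4^4) / (1 - 4)
S_4 = 36(1 - 256) / (-3)
S_4 = 3060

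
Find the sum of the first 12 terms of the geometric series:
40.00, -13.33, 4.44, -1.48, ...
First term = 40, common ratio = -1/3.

Sₙ = a(1 - rⁿ) / (1 - r)
S_12 = 40(1 - (-1/3)^12) / (1 - (-1/3))
S_12 = 40(1 - (1/531441)) / (4/3)
S_12 = 5314400/177147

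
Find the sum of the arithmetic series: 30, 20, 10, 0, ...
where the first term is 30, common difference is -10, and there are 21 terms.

Sₙ = n/2 × (first + last)
Last term = a + (n-1)d = 30 + (21-1)×(-10) = -170
S_21 = 21/2 × (30 + (-170))
S_21 = 21/2 × (-140) = -1470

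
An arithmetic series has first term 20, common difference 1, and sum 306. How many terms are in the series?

Using S = n/2 × [2a + (n-1)d]
306 = n/2 × [2(20) + (n-1)(1)]
306 = n/2 × [40 + 1n - 1]
612 = n × [39 + 1n]
1n² + (39)n - 612 = 0
Discriminant: Δ = (39)² - 4(1)(-612) = 1521 + 2448 = 3969
√Δ = 63
n = [-(39) + √Δ] / (2·1) = (-39 + 63) / 2 = 24 / 2 = 12
(The negative root is discarded since n must be a positive integer.)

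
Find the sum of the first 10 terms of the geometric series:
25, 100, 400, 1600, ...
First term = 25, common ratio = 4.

Sₙ = a(1 - rⁿ) / (1 - r)
S_10 = 25(1 - 4^10) / (1 - 4)
S_10 = 25(1 - 1048576) / (-3)
S_10 = 8738125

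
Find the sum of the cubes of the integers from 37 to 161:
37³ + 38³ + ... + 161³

Use ∑_{k=1}^{n} k³ = [n(n+1)/2]², then subtract the first 36 terms.
∑_{k=1}^{161} k³ = [161×162/2]² = 13041² = 170067681
∑_{k=1}^{36} k³ = [36×37/2]² = 666² = 443556
∑_{k=37}^{161} k³ = 170067681 - 443556 = 169624125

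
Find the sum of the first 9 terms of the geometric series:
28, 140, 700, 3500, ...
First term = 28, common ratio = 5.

Sₙ = a(1 - rⁿ) / (1 - r)
S_9 = 28(1 - 5^9) / (1 - 5)
S_9 = 28(1 - 1953125) / (-4)
S_9 = 13671868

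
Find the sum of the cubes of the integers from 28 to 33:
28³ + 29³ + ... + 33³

Use ∑_{k=1}^{n} k³ = [n(n+1)/2]², then subtract the first 27 terms.
∑_{k=1}^{33} k³ = [33×34/2]² = 561² = 314721
∑_{k=1}^{27} k³ = [27×28/2]² = 378² = 142884
∑_{k=28}^{33} k³ = 314721 - 142884 = 171837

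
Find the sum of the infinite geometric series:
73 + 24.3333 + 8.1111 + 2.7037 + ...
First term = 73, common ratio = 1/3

For |r| < 1, S = a / (1 - r)
S = 73 / (1 - (1/3))
S = 73 / (2/3)
S = 219/2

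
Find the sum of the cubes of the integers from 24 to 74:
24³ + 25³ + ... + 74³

Use ∑_{k=1}^{n} k³ = [n(n+1)/2]², then subtract the first 23 terms.
∑_{k=1}^{74} k³ = [74×75/2]² = 2775² = 7700625
∑_{k=1}^{23} k³ = [23×24/2]² = 276² = 76176
∑_{k=24}^{74} k³ = 7700625 - 76176 = 7624449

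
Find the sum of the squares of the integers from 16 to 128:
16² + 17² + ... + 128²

Use ∑_{k=1}^{n} k² = n(n+1)(2n+1)/6, then subtract the first 15 terms.
∑_{k=1}^{128} k² = 128×129×257/6 = 707264
∑_{k=1}^{15} k² = 15×16×31/6 = 1240
∑_{k=16}^{128} k² = 707264 - 1240 = 706024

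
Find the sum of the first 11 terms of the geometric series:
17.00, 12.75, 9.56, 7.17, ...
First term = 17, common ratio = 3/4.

Sₙ = a(1 - rⁿ) / (1 - r)
S_11 = 17(1 - (3/4)^11) / (1 - (3/4))
S_11 = 17(1 - (177147/4194304)) / (1/4)
S_11 = 68291669/1048576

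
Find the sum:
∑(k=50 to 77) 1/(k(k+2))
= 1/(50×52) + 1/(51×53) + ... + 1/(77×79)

Partial fractions: 1/(k(k+2)) = (1/2)[1/k - 1/(k+2)]
Telescoping leaves the first two and last two terms:
= (1/2)[1/50 + 1/51 - 1/78 - 1/79]
= 6167/872950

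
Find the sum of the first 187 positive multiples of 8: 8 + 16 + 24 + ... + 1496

Factor out 8: = 8(1 + 2 + ... + 187) = 8 × n(n+1)/2
= 8 × 187×188/2
= 8 × 17578
= 140624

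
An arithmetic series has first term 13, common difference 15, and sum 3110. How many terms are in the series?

Using S = n/2 × [2a + (n-1)d]
3110 = n/2 × [2(13) + (n-1)(15)]
3110 = n/2 × [26 + 15n - 15]
6220 = n × [11 + 15n]
15n² + (11)n - 6220 = 0
Discriminant: Δ = (11)² - 4(15)(-6220) = 121 + 373200 = 373321
√Δ = 611
n = [-(11) + √Δ] / (2·15) = (-11 + 611) / 30 = 600 / 30 = 20
(The negative root is discarded since n must be a positive integer.)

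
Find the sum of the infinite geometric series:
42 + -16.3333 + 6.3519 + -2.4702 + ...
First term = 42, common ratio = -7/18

For |r| < 1, S = a / (1 - r)
S = 42 / (1 - (-7/18))
S = 42 / (25/18)
S = 756/25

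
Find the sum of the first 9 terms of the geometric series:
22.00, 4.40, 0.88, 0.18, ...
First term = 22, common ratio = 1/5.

Sₙ = a(1 - rⁿ) / (1 - r)
S_9 = 22(1 - (1/5)^9) / (1 - (1/5))
S_9 = 22(1 - (1/1953125)) / (4/5)
S_9 = 10742182/390625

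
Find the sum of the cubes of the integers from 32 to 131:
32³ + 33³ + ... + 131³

Use ∑_{k=1}^{n} k³ = [n(n+1)/2]², then subtract the first 31 terms.
∑_{k=1}^{131} k³ = [131×132/2]² = 8646² = 74753316
∑_{k=1}^{31} k³ = [31×32/2]² = 496² = 246016
∑_{k=32}^{131} k³ = 74753316 - 246016 = 74507300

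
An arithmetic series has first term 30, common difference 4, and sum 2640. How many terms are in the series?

Using S = n/2 × [2a + (n-1)d]
2640 = n/2 × [2(30) + (n-1)(4)]
2640 = n/2 × [60 + 4n - 4]
5280 = n × [56 + 4n]
4n² + (56)n - 5280 = 0
Discriminant: Δ = (56)² - 4(4)(-5280) = 3136 + 84480 = 87616
√Δ = 296
n = [-(56) + √Δ] / (2·4) = (-56 + 296) / 8 = 240 / 8 = 30
(The negative root is discarded since n must be a positive integer.)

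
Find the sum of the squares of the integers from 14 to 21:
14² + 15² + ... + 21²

Use ∑_{k=1}^{n} k² = n(n+1)(2n+1)/6, then subtract the first 13 terms.
∑_{k=1}^{21} k² = 21×22×43/6 = 3311
∑_{k=1}^{13} k² = 13×14×27/6 = 819
∑_{k=14}^{21} k² = 3311 - 819 = 2492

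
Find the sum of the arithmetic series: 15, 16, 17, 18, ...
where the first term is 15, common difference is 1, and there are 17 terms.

Sₙ = n/2 × (first + last)
Last term = a + (n-1)d = 15 + (17-1)×1 = 31
S_17 = 17/2 × (15 + 31)
S_17 = 17/2 × 46 = 391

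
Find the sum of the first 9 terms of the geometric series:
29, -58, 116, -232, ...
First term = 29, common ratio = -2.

Sₙ = a(1 - rⁿ) / (1 - r)
S_9 = 29(1 - (-2)^9) / (1 - (-2))
S_9 = 29(1 - (-512)) / (3)
S_9 = 4959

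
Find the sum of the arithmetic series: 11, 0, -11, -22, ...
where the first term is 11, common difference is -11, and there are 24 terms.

Sₙ = n/2 × (first + last)
Last term = a + (n-1)d = 11 + (24-1)×(-11) = -242
S_24 = 24/2 × (11 + (-242))
S_24 = 24/2 × (-231) = -2772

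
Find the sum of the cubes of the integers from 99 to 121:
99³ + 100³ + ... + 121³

Use ∑_{k=1}^{n} k³ = [n(n+1)/2]², then subtract the first 98 terms.
∑_{k=1}^{121} k³ = [121×122/2]² = 7381² = 54479161
∑_{k=1}^{98} k³ = [98×99/2]² = 4851² = 23532201
∑_{k=99}^{121} k³ = 54479161 - 23532201 = 30946960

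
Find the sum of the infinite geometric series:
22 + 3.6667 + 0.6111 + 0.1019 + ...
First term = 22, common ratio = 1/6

For |r| < 1, S = a / (1 - r)
S = 22 / (1 - (1/6))
S = 22 / (5/6)
S = 132/5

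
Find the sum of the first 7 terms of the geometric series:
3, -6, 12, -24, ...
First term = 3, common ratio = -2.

Sₙ = a(1 - rⁿ) / (1 - r)
S_7 = 3(1 - (-2)^7) / (1 - (-2))
S_7 = 3(1 - (-128)) / (3)
S_7 = 129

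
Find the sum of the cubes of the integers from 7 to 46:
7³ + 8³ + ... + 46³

Use ∑_{k=1}^{n} k³ = [n(n+1)/2]², then subtract the first 6 terms.
∑_{k=1}^{46} k³ = [46×47/2]² = 1081² = 1168561
∑_{k=1}^{6} k³ = [6×7/2]² = 21² = 441
∑_{k=7}^{46} k³ = 1168561 - 441 = 1168120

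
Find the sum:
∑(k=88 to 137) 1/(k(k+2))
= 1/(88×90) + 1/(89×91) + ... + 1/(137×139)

Partial fractions: 1/(k(k+2)) = (1/2)[1/k - 1/(k+2)]
Telescoping leaves the first two and last two terms:
= (1/2)[1/88 + 1/89 - 1/138 - 1/139]
= 612875/150233424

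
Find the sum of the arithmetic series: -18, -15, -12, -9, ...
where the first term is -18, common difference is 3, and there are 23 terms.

Sₙ = n/2 × (first + last)
Last term = a + (n-1)d = -18 + (23-1)×3 = 48
S_23 = 23/2 × (-18 + 48)
S_23 = 23/2 × 30 = 345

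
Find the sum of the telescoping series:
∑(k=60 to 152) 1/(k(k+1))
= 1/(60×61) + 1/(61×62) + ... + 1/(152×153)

Partial fractions: 1/(k(k+1)) = 1/k - 1/(k+1)
The series telescopes:
= (1/60 - 1/61) + (1/61 - 1/62) + ... + (1/152 - 1/153)
= 1/60 - 1/153
= 31/3060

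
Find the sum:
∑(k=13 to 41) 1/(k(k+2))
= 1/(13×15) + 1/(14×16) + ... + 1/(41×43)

Partial fractions: 1/(k(k+2)) = (1/2)[1/k - 1/(k+2)]
Telescoping leaves the first two and last two terms:
= (1/2)[1/13 + 1/14 - 1/42 - 1/43]
= 1189/23478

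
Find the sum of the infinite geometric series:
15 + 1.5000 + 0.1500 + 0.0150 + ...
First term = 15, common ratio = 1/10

For |r| < 1, S = a / (1 - r)
S = 15 / (1 - (1/10))
S = 15 / (9/10)
S = 50/3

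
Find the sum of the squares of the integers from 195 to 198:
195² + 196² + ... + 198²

Use ∑_{k=1}^{n} k² = n(n+1)(2n+1)/6, then subtract the first 194 terms.
∑_{k=1}^{198} k² = 198×199×397/6 = 2607099
∑_{k=1}^{194} k² = 194×195×389/6 = 2452645
∑_{k=195}^{198} k² = 2607099 - 2452645 = 154454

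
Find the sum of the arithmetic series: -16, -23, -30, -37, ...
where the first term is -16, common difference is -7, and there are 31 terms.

Sₙ = n/2 × (first + last)
Last term = a + (n-1)d = -16 + (31-1)×(-7) = -226
S_31 = 31/2 × (-16 + (-226))
S_31 = 31/2 × (-242) = -3751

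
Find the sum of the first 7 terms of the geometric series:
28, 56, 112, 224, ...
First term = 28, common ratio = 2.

Sₙ = a(1 - rⁿ) / (1 - r)
S_7 = 28(1 - 2^7) / (1 - 2)
S_7 = 28(1 - 128) / (-1)
S_7 = 3556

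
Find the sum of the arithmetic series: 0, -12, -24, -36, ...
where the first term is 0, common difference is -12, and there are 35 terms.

Sₙ = n/2 × (first + last)
Last term = a + (n-1)d = 0 + (35-1)×(-12) = -408
S_35 = 35/2 × (0 + (-408))
S_35 = 35/2 × (-408) = -7140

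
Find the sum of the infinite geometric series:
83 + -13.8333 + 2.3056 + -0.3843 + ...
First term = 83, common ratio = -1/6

For |r| < 1, S = a / (1 - r)
S = 83 / (1 - (-1/6))
S = 83 / (7/6)
S = 498/7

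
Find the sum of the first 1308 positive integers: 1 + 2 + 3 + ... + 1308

Formula: ∑k = n(n+1)/2
= 1308×1309/2
= 1712172/2
= 856086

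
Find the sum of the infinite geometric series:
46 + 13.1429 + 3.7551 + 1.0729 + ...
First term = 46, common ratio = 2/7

For |r| < 1, S = a / (1 - r)
S = 46 / (1 - (2/7))
S = 46 / (5/7)
S = 322/5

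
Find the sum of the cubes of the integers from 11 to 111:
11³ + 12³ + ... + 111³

Use ∑_{k=1}^{n} k³ = [n(n+1)/2]², then subtract the first 10 terms.
∑_{k=1}^{111} k³ = [111×112/2]² = 6216² = 38638656
∑_{k=1}^{10} k³ = [10×11/2]² = 55² = 3025
∑_{k=11}^{111} k³ = 38638656 - 3025 = 38635631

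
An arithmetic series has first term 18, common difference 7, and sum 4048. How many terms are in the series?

Using S = n/2 × [2a + (n-1)d]
4048 = n/2 × [2(18) + (n-1)(7)]
4048 = n/2 × [36 + 7n - 7]
8096 = n × [29 + 7n]
7n² + (29)n - 8096 = 0
Discriminant: Δ = (29)² - 4(7)(-8096) = 841 + 226688 = 227529
√Δ = 477
n = [-(29) + √Δ] / (2·7) = (-29 + 477) / 14 = 448 / 14 = 32
(The negative root is discarded since n must be a positive integer.)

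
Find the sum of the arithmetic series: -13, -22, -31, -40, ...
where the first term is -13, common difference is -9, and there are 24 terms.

Sₙ = n/2 × (first + last)
Last term = a + (n-1)d = -13 + (24-1)×(-9) = -220
S_24 = 24/2 × (-13 + (-220))
S_24 = 24/2 × (-233) = -2796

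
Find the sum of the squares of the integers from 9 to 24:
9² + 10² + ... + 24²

Use ∑_{k=1}^{n} k² = n(n+1)(2n+1)/6, then subtract the first 8 terms.
∑_{k=1}^{24} k² = 24×25×49/6 = 4900
∑_{k=1}^{8} k² = 8×9×17/6 = 204
∑_{k=9}^{24} k² = 4900 - 204 = 4696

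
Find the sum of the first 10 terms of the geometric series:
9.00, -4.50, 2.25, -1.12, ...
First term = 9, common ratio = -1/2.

Sₙ = a(1 - rⁿ) / (1 - r)
S_10 = 9(1 - (-1/2)^10) / (1 - (-1/2))
S_10 = 9(1 - (1/1024)) / (3/2)
S_10 = 3069/512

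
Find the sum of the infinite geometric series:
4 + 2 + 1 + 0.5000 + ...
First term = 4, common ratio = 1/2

For |r| < 1, S = a / (1 - r)
S = 4 / (1 - (1/2))
S = 4 / (1/2)
S = 8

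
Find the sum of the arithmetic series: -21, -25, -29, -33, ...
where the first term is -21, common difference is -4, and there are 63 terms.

Sₙ = n/2 × (first + last)
Last term = a + (n-1)d = -21 + (63-1)×(-4) = -269
S_63 = 63/2 × (-21 + (-269))
S_63 = 63/2 × (-290) = -9135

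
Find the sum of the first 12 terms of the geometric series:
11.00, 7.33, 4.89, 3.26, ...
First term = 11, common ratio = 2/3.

Sₙ = a(1 - rⁿ) / (1 - r)
S_12 = 11(1 - (2/3)^12) / (1 - (2/3))
S_12 = 11(1 - (4096/531441)) / (1/3)
S_12 = 5800795/177147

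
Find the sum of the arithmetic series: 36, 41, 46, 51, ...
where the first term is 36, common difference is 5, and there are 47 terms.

Sₙ = n/2 × (first + last)
Last term = a + (n-1)d = 36 + (47-1)×5 = 266
S_47 = 47/2 × (36 + 266)
S_47 = 47/2 × 302 = 7097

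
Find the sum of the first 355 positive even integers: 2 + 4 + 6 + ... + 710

Sum of first n even numbers = n(n+1)
= 355×356
= 126380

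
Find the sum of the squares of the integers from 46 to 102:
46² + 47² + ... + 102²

Use ∑_{k=1}^{n} k² = n(n+1)(2n+1)/6, then subtract the first 45 terms.
∑_{k=1}^{102} k² = 102×103×205/6 = 358955
∑_{k=1}^{45} k² = 45×46×91/6 = 31395
∑_{k=46}^{102} k² = 358955 - 31395 = 327560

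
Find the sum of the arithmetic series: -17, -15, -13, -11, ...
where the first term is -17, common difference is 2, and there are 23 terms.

Sₙ = n/2 × (first + last)
Last term = a + (n-1)d = -17 + (23-1)×2 = 27
S_23 = 23/2 × (-17 + 27)
S_23 = 23/2 × 10 = 115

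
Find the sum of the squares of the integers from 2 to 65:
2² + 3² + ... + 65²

Use ∑_{k=1}^{n} k² = n(n+1)(2n+1)/6, then subtract the first 1 terms.
∑_{k=1}^{65} k² = 65×66×131/6 = 93665
∑_{k=1}^{1} k² = 1×2×3/6 = 1
∑_{k=2}^{65} k² = 93665 - 1 = 93664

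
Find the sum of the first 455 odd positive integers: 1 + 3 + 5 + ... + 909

Sum of first n odd numbers = n²
= 455²
= 207025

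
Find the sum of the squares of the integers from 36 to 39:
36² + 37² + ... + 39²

Use ∑_{k=1}^{n} k² = n(n+1)(2n+1)/6, then subtract the first 35 terms.
∑_{k=1}^{39} k² = 39×40×79/6 = 20540
∑_{k=1}^{35} k² = 35×36×71/6 = 14910
∑_{k=36}^{39} k² = 20540 - 14910 = 5630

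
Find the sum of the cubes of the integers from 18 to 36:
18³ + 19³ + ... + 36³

Use ∑_{k=1}^{n} k³ = [n(n+1)/2]², then subtract the first 17 terms.
∑_{k=1}^{36} k³ = [36×37/2]² = 666² = 443556
∑_{k=1}^{17} k³ = [17×18/2]² = 153² = 23409
∑_{k=18}^{36} k³ = 443556 - 23409 = 420147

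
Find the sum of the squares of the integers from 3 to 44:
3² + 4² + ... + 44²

Use ∑_{k=1}^{n} k² = n(n+1)(2n+1)/6, then subtract the first 2 terms.
∑_{k=1}^{44} k² = 44×45×89/6 = 29370
∑_{k=1}^{2} k² = 2×3×5/6 = 5
∑_{k=3}^{44} k² = 29370 - 5 = 29365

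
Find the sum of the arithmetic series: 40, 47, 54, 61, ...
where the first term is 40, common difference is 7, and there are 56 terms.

Sₙ = n/2 × (first + last)
Last term = a + (n-1)d = 40 + (56-1)×7 = 425
S_56 = 56/2 × (40 + 425)
S_56 = 56/2 × 465 = 13020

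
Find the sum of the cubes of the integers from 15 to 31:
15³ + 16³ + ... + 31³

Use ∑_{k=1}^{n} k³ = [n(n+1)/2]², then subtract the first 14 terms.
∑_{k=1}^{31} k³ = [31×32/2]² = 496² = 246016
∑_{k=1}^{14} k³ = [14×15/2]² = 105² = 11025
∑_{k=15}^{31} k³ = 246016 - 11025 = 234991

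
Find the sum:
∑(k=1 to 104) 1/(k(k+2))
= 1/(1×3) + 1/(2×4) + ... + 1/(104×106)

Partial fractions: 1/(k(k+2)) = (1/2)[1/k - 1/(k+2)]
Telescoping leaves the first two and last two terms:
= (1/2)[1/1 + 1/2 - 1/105 - 1/106]
= 4121/5565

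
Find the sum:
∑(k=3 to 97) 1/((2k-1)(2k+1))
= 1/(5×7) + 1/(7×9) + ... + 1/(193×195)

Partial fractions: 1/((2k-1)(2k+1)) = (1/2)[1/(2k-1) - 1/(2k+1)]
The series telescopes:
= (1/2)[1/5 - 1/195]
= 19/195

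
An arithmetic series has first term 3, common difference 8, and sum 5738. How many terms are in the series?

Using S = n/2 × [2a + (n-1)d]
5738 = n/2 × [2(3) + (n-1)(8)]
5738 = n/2 × [6 + 8n - 8]
11476 = n × [-2 + 8n]
8n² + (-2)n - 11476 = 0
Discriminant: Δ = (-2)² - 4(8)(-11476) = 4 + 367232 = 367236
√Δ = 606
n = [-(-2) + √Δ] / (2·8) = (2 + 606) / 16 = 608 / 16 = 38
(The negative root is discarded since n must be a positive integer.)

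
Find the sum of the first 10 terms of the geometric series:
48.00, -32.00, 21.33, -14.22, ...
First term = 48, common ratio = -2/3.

Sₙ = a(1 - rⁿ) / (1 - r)
S_10 = 48(1 - (-2/3)^10) / (1 - (-2/3))
S_10 = 48(1 - (1024/59049)) / (5/3)
S_10 = 185680/6561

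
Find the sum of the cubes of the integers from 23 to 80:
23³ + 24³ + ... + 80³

Use ∑_{k=1}^{n} k³ = [n(n+1)/2]², then subtract the first 22 terms.
∑_{k=1}^{80} k³ = [80×81/2]² = 3240² = 10497600
∑_{k=1}^{22} k³ = [22×23/2]² = 253² = 64009
∑_{k=23}^{80} k³ = 10497600 - 64009 = 10433591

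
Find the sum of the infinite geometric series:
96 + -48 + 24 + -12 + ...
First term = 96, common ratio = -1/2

For |r| < 1, S = a / (1 - r)
S = 96 / (1 - (-1/2))
S = 96 / (3/2)
S = 64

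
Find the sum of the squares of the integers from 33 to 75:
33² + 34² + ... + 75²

Use ∑_{k=1}^{n} k² = n(n+1)(2n+1)/6, then subtract the first 32 terms.
∑_{k=1}^{75} k² = 75×76×151/6 = 143450
∑_{k=1}^{32} k² = 32×33×65/6 = 11440
∑_{k=33}^{75} k² = 143450 - 11440 = 132010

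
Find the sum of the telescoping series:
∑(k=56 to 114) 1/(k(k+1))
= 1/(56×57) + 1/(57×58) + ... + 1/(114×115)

Partial fractions: 1/(k(k+1)) = 1/k - 1/(k+1)
The series telescopes:
= (1/56 - 1/57) + (1/57 - 1/58) + ... + (1/114 - 1/115)
= 1/56 - 1/115
= 59/6440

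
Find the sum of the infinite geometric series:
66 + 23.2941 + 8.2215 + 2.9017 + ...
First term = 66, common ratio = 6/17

For |r| < 1, S = a / (1 - r)
S = 66 / (1 - (6/17))
S = 66 / (11/17)
S = 102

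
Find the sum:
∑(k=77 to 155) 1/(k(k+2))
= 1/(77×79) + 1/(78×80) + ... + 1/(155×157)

Partial fractions: 1/(k(k+2)) = (1/2)[1/k - 1/(k+2)]
Telescoping leaves the first two and last two terms:
= (1/2)[1/77 + 1/78 - 1/156 - 1/157]
= 24569/3771768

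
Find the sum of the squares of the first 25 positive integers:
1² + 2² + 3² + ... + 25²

Formula: ∑k² = n(n+1)(2n+1)/6
= 25×26×51/6
= 33150/6
= 5525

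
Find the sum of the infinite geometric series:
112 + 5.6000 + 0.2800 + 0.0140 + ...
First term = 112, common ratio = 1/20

For |r| < 1, S = a / (1 - r)
S = 112 / (1 - (1/20))
S = 112 / (19/20)
S = 2240/19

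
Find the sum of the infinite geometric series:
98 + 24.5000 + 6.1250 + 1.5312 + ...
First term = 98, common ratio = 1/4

For |r| < 1, S = a / (1 - r)
S = 98 / (1 - (1/4))
S = 98 / (3/4)
S = 392/3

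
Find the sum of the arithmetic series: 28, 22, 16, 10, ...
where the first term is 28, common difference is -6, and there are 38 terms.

Sₙ = n/2 × (first + last)
Last term = a + (n-1)d = 28 + (38-1)×(-6) = -194
S_38 = 38/2 × (28 + (-194))
S_38 = 38/2 × (-166) = -3154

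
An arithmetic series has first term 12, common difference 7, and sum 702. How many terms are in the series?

Using S = n/2 × [2a + (n-1)d]
702 = n/2 × [2(12) + (n-1)(7)]
702 = n/2 × [24 + 7n - 7]
1404 = n × [17 + 7n]
7n² + (17)n - 1404 = 0
Discriminant: Δ = (17)² - 4(7)(-1404) = 289 + 39312 = 39601
√Δ = 199
n = [-(17) + √Δ] / (2·7) = (-17 + 199) / 14 = 182 / 14 = 13
(The negative root is discarded since n must be a positive integer.)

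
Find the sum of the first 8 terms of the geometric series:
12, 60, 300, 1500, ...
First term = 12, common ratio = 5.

Sₙ = a(1 - rⁿ) / (1 - r)
S_8 = 12(1 - 5^8) / (1 - 5)
S_8 = 12(1 - 390625) / (-4)
S_8 = 1171872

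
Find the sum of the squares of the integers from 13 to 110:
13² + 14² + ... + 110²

Use ∑_{k=1}^{n} k² = n(n+1)(2n+1)/6, then subtract the first 12 terms.
∑_{k=1}^{110} k² = 110×111×221/6 = 449735
∑_{k=1}^{12} k² = 12×13×25/6 = 650
∑_{k=13}^{110} k² = 449735 - 650 = 449085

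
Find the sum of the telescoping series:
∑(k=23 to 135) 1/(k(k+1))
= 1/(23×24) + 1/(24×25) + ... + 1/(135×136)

Partial fractions: 1/(k(k+1)) = 1/k - 1/(k+1)
The series telescopes:
= (1/23 - 1/24) + (1/24 - 1/25) + ... + (1/135 - 1/136)
= 1/23 - 1/136
= 113/3128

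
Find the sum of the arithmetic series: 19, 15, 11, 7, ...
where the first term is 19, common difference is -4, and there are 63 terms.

Sₙ = n/2 × (first + last)
Last term = a + (n-1)d = 19 + (63-1)×(-4) = -229
S_63 = 63/2 × (19 + (-229))
S_63 = 63/2 × (-210) = -6615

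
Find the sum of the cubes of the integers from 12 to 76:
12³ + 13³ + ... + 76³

Use ∑_{k=1}^{n} k³ = [n(n+1)/2]², then subtract the first 11 terms.
∑_{k=1}^{76} k³ = [76×77/2]² = 2926² = 8561476
∑_{k=1}^{11} k³ = [11×12/2]² = 66² = 4356
∑_{k=12}^{76} k³ = 8561476 - 4356 = 8557120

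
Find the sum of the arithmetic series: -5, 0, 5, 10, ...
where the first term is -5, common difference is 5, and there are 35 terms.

Sₙ = n/2 × (first + last)
Last term = a + (n-1)d = -5 + (35-1)×5 = 165
S_35 = 35/2 × (-5 + 165)
S_35 = 35/2 × 160 = 2800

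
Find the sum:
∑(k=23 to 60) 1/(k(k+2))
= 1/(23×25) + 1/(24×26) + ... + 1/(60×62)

Partial fractions: 1/(k(k+2)) = (1/2)[1/k - 1/(k+2)]
Telescoping leaves the first two and last two terms:
= (1/2)[1/23 + 1/24 - 1/61 - 1/62]
= 54929/2087664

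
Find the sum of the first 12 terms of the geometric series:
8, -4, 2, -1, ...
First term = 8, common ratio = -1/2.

Sₙ = a(1 - rⁿ) / (1 - r)
S_12 = 8(1 - (-1/2)^12) / (1 - (-1/2))
S_12 = 8(1 - (1/4096)) / (3/2)
S_12 = 1365/256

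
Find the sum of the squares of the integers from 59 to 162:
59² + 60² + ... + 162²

Use ∑_{k=1}^{n} k² = n(n+1)(2n+1)/6, then subtract the first 58 terms.
∑_{k=1}^{162} k² = 162×163×325/6 = 1430325
∑_{k=1}^{58} k² = 58×59×117/6 = 66729
∑_{k=59}^{162} k² = 1430325 - 66729 = 1363596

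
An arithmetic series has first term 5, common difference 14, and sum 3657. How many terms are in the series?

Using S = n/2 × [2a + (n-1)d]
3657 = n/2 × [2(5) + (n-1)(14)]
3657 = n/2 × [10 + 14n - 14]
7314 = n × [-4 + 14n]
14n² + (-4)n - 7314 = 0
Discriminant: Δ = (-4)² - 4(14)(-7314) = 16 + 409584 = 409600
√Δ = 640
n = [-(-4) + √Δ] / (2·14) = (4 + 640) / 28 = 644 / 28 = 23
(The negative root is discarded since n must be a positive integer.)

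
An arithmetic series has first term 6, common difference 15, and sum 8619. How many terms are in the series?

Using S = n/2 × [2a + (n-1)d]
8619 = n/2 × [2(6) + (n-1)(15)]
8619 = n/2 × [12 + 15n - 15]
17238 = n × [-3 + 15n]
15n² + (-3)n - 17238 = 0
Discriminant: Δ = (-3)² - 4(15)(-17238) = 9 + 1034280 = 1034289
√Δ = 1017
n = [-(-3) + √Δ] / (2·15) = (3 + 1017) / 30 = 1020 / 30 = 34
(The negative root is discarded since n must be a positive integer.)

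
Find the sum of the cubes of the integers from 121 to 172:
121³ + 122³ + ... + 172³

Use ∑_{k=1}^{n} k³ = [n(n+1)/2]², then subtract the first 120 terms.
∑_{k=1}^{172} k³ = [172×173/2]² = 14878² = 221354884
∑_{k=1}^{120} k³ = [120×121/2]² = 7260² = 52707600
∑_{k=121}^{172} k³ = 221354884 - 52707600 = 168647284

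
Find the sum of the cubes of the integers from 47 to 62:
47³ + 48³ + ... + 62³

Use ∑_{k=1}^{n} k³ = [n(n+1)/2]², then subtract the first 46 terms.
∑_{k=1}^{62} k³ = [62×63/2]² = 1953² = 3814209
∑_{k=1}^{46} k³ = [46×47/2]² = 1081² = 1168561
∑_{k=47}^{62} k³ = 3814209 - 1168561 = 2645648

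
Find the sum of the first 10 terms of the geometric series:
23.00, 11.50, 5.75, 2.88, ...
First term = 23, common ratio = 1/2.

Sₙ = a(1 - rⁿ) / (1 - r)
S_10 = 23(1 - (1/2)^10) / (1 - (1/2))
S_10 = 23(1 - (1/1024)) / (1/2)
S_10 = 23529/512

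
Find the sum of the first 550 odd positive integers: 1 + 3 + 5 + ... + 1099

Sum of first n odd numbers = n²
= 550²
= 302500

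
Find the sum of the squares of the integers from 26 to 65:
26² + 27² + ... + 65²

Use ∑_{k=1}^{n} k² = n(n+1)(2n+1)/6, then subtract the first 25 terms.
∑_{k=1}^{65} k² = 65×66×131/6 = 93665
∑_{k=1}^{25} k² = 25×26×51/6 = 5525
∑_{k=26}^{65} k² = 93665 - 5525 = 88140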